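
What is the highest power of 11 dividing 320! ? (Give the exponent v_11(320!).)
v_11(320!) = 31

Legendre's formula: v_p(n!) = Σ_{k ≥ 1} ⌊n / p^k⌋. For p = 11, n = 320, the terms are:
  ⌊320/11^1⌋ = ⌊320/11⌋ = 29
  ⌊320/11^2⌋ = ⌊320/121⌋ = 2
(the next term ⌊320/11^3⌋ = 0, terminating the sum). Summing: v_11(320!) = 29 + 2 = 31.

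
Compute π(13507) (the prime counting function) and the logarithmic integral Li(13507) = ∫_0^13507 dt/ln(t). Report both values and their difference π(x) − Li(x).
π(13507) = 1600;  Li(13507) ≈ 1620.52;  π(x) − Li(x) ≈ -20.52.

Direct count of primes ≤ 13507 gives π(13507) = 1600. Numerical evaluation of the logarithmic integral gives Li(13507) ≈ 1620.52. The difference π(x) − Li(x) ≈ -20.52 is typically negative for small/moderate x (Li(x) overestimates), though Littlewood's theorem shows this sign changes infinitely often.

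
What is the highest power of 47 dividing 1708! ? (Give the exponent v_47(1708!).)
v_47(1708!) = 36

Legendre's formula: v_p(n!) = Σ_{k ≥ 1} ⌊n / p^k⌋. For p = 47, n = 1708, the terms are:
  ⌊1708/47^1⌋ = ⌊1708/47⌋ = 36
(the next term ⌊1708/47^2⌋ = 0, terminating the sum). Summing: v_47(1708!) = 36 = 36.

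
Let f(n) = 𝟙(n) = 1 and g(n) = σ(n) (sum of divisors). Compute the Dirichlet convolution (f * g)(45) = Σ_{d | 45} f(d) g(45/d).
(𝟙 * σ)(45) = 126

Divisors of 45: [1, 3, 5, 9, 15, 45]. For each d | 45:
  d = 1: 𝟙(1) · σ(45/1) = 1 · 78 = 78
  d = 3: 𝟙(3) · σ(45/3) = 1 · 24 = 24
  d = 5: 𝟙(5) · σ(45/5) = 1 · 13 = 13
  d = 9: 𝟙(9) · σ(45/9) = 1 · 6 = 6
  d = 15: 𝟙(15) · σ(45/15) = 1 · 4 = 4
  d = 45: 𝟙(45) · σ(45/45) = 1 · 1 = 1
Summing: (𝟙 * σ)(45) = 78 + 24 + 13 + 6 + 4 + 1 = 126.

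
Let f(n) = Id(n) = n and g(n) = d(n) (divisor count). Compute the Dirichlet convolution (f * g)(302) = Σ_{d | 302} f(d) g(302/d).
(Id * d)(302) = 612

Divisors of 302: [1, 2, 151, 302]. For each d | 302:
  d = 1: Id(1) · d(302/1) = 1 · 4 = 4
  d = 2: Id(2) · d(302/2) = 2 · 2 = 4
  d = 151: Id(151) · d(302/151) = 151 · 2 = 302
  d = 302: Id(302) · d(302/302) = 302 · 1 = 302
Summing: (Id * d)(302) = 4 + 4 + 302 + 302 = 612.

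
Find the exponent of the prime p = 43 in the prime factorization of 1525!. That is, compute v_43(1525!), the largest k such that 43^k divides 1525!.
v_43(1525!) = 35

Legendre's formula: v_p(n!) = Σ_{k ≥ 1} ⌊n / p^k⌋. For p = 43, n = 1525, the terms are:
  ⌊1525/43^1⌋ = ⌊1525/43⌋ = 35
(the next term ⌊1525/43^2⌋ = 0, terminating the sum). Summing: v_43(1525!) = 35 = 35.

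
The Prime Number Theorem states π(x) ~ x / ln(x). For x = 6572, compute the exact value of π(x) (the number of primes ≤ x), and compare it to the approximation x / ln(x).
π(6572) = 850;  x/ln(x) ≈ 747.62;  relative error ≈ 12.04%.

Directly count primes up to 6572: π(6572) = 850. The PNT approximation gives 6572/ln(6572) ≈ 6572/8.79057 ≈ 747.62. Relative error (π(x) − x/ln(x)) / π(x) ≈ 12.04%; the approximation is known to undercount slightly (Li(x) is a better estimate).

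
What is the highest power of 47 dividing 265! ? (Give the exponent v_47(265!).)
v_47(265!) = 5

Legendre's formula: v_p(n!) = Σ_{k ≥ 1} ⌊n / p^k⌋. For p = 47, n = 265, the terms are:
  ⌊265/47^1⌋ = ⌊265/47⌋ = 5
(the next term ⌊265/47^2⌋ = 0, terminating the sum). Summing: v_47(265!) = 5 = 5.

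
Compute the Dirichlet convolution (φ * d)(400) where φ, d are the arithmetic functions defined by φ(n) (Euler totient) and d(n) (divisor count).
(φ * d)(400) = 961

Divisors of 400: [1, 2, 4, 5, 8, 10, 16, 20, 25, 40, 50, 80, 100, 200, 400]. For each d | 400:
  d = 1: φ(1) · d(400/1) = 1 · 15 = 15
  d = 2: φ(2) · d(400/2) = 1 · 12 = 12
  d = 4: φ(4) · d(400/4) = 2 · 9 = 18
  d = 5: φ(5) · d(400/5) = 4 · 10 = 40
  d = 8: φ(8) · d(400/8) = 4 · 6 = 24
  d = 10: φ(10) · d(400/10) = 4 · 8 = 32
  d = 16: φ(16) · d(400/16) = 8 · 3 = 24
  d = 20: φ(20) · d(400/20) = 8 · 6 = 48
  d = 25: φ(25) · d(400/25) = 20 · 5 = 100
  d = 40: φ(40) · d(400/40) = 16 · 4 = 64
  d = 50: φ(50) · d(400/50) = 20 · 4 = 80
  d = 80: φ(80) · d(400/80) = 32 · 2 = 64
  d = 100: φ(100) · d(400/100) = 40 · 3 = 120
  d = 200: φ(200) · d(400/200) = 80 · 2 = 160
  d = 400: φ(400) · d(400/400) = 160 · 1 = 160
Summing: (φ * d)(400) = 15 + 12 + 18 + 40 + 24 + 32 + 24 + 48 + 100 + 64 + 80 + 64 + 120 + 160 + 160 = 961.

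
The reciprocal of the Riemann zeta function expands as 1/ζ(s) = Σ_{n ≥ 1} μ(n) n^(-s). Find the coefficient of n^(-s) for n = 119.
μ(119) = 1

Factor n = 119 = 7 · 17. μ(n) = 0 if any exponent ≥ 2 (not squarefree); otherwise μ(n) = (−1)^{ω(n)} where ω(n) is the number of distinct prime factors. Applying: μ(119) = 1.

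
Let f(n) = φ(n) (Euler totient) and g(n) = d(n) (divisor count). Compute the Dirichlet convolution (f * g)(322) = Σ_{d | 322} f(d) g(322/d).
(φ * d)(322) = 576

Divisors of 322: [1, 2, 7, 14, 23, 46, 161, 322]. For each d | 322:
  d = 1: φ(1) · d(322/1) = 1 · 8 = 8
  d = 2: φ(2) · d(322/2) = 1 · 4 = 4
  d = 7: φ(7) · d(322/7) = 6 · 4 = 24
  d = 14: φ(14) · d(322/14) = 6 · 2 = 12
  d = 23: φ(23) · d(322/23) = 22 · 4 = 88
  d = 46: φ(46) · d(322/46) = 22 · 2 = 44
  d = 161: φ(161) · d(322/161) = 132 · 2 = 264
  d = 322: φ(322) · d(322/322) = 132 · 1 = 132
Summing: (φ * d)(322) = 8 + 4 + 24 + 12 + 88 + 44 + 264 + 132 = 576.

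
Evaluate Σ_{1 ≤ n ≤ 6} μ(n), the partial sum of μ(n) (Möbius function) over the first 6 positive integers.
Σ_{n ≤ 6} μ(n) = -1

Compute μ(n) for each 1 ≤ n ≤ 6: μ(1) = 1, μ(2) = -1, μ(3) = -1, μ(4) = 0, μ(5) = -1, μ(6) = 1. Summing all 6 values: -1. (Mertens function M(x) = Σ_{n ≤ x} μ(n); on average M(x) should be small (PNT ⟺ M(x) = o(x)).)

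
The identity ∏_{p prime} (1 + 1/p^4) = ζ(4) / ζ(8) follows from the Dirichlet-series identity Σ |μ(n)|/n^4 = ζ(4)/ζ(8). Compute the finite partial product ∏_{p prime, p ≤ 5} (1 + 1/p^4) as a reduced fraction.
∏ = 218161/202500

The primes p ≤ 5 are [2, 3, 5]. For each, (1 + 1/p^4) = (p^4 + 1)/p^4. Multiplying these fractions over p ∈ [2, 3, 5] gives 218161/202500. (In the limit P → ∞ this tends to ζ(4)/ζ(8).)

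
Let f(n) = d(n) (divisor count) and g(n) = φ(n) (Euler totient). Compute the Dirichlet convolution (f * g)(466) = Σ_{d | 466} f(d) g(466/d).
(d * φ)(466) = 702

Divisors of 466: [1, 2, 233, 466]. For each d | 466:
  d = 1: d(1) · φ(466/1) = 1 · 232 = 232
  d = 2: d(2) · φ(466/2) = 2 · 232 = 464
  d = 233: d(233) · φ(466/233) = 2 · 1 = 2
  d = 466: d(466) · φ(466/466) = 4 · 1 = 4
Summing: (d * φ)(466) = 232 + 464 + 2 + 4 = 702.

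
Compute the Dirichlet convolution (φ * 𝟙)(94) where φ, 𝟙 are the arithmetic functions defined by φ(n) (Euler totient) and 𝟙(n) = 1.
(φ * 𝟙)(94) = 94

Divisors of 94: [1, 2, 47, 94]. For each d | 94:
  d = 1: φ(1) · 𝟙(94/1) = 1 · 1 = 1
  d = 2: φ(2) · 𝟙(94/2) = 1 · 1 = 1
  d = 47: φ(47) · 𝟙(94/47) = 46 · 1 = 46
  d = 94: φ(94) · 𝟙(94/94) = 46 · 1 = 46
Summing: (φ * 𝟙)(94) = 1 + 1 + 46 + 46 = 94.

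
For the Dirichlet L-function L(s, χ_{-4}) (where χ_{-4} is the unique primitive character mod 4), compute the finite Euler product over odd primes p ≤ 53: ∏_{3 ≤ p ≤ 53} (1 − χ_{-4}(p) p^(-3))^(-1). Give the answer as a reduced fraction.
∏ = 825131832927904152751703886265311831503045/851571808026684219819301170519057245405184

The odd primes p ≤ 53 are [3, 5, 7, 11, 13, 17, 19, 23, 29, 31, 37, 41, 43, 47, 53]. For each, χ(p) = 1 if p ≡ 1 mod 4, χ(p) = −1 if p ≡ 3 mod 4. Taking (1 − χ(p)/p^3)^(-1) = p^3/(p^3 − χ(p)): (1 − (-1)/3^3)^(-1) · (1 − (1)/5^3)^(-1) · (1 − (-1)/7^3)^(-1) · (1 − (-1)/11^3)^(-1) · (1 − (1)/13^3)^(-1) · (1 − (1)/17^3)^(-1) · (1 − (-1)/19^3)^(-1) · (1 − (-1)/23^3)^(-1) · (1 − (1)/29^3)^(-1) · (1 − (-1)/31^3)^(-1) · (1 − (1)/37^3)^(-1) · (1 − (1)/41^3)^(-1) · (1 − (-1)/43^3)^(-1) · (1 − (-1)/47^3)^(-1) · (1 − (1)/53^3)^(-1) = 825131832927904152751703886265311831503045/851571808026684219819301170519057245405184.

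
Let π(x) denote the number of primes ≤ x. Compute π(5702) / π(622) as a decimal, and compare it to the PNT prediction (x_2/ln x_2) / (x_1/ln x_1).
π(5702)/π(622) = 751/114 ≈ 6.5877;  PNT prediction ≈ 6.8187.

π(622) = 114 and π(5702) = 751, so π(5702)/π(622) ≈ 6.5877. The PNT-predicted ratio is (5702/ln(5702)) / (622/ln(622)) ≈ 6.8187. The two agree to within a few percent, as expected.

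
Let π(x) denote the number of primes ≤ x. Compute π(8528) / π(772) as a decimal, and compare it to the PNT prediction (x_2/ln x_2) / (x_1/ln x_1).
π(8528)/π(772) = 1063/136 ≈ 7.8162;  PNT prediction ≈ 8.1149.

π(772) = 136 and π(8528) = 1063, so π(8528)/π(772) ≈ 7.8162. The PNT-predicted ratio is (8528/ln(8528)) / (772/ln(772)) ≈ 8.1149. The two agree to within a few percent, as expected.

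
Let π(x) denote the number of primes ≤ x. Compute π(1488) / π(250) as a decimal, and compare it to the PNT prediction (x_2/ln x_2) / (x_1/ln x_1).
π(1488)/π(250) = 236/53 ≈ 4.4528;  PNT prediction ≈ 4.4987.

π(250) = 53 and π(1488) = 236, so π(1488)/π(250) ≈ 4.4528. The PNT-predicted ratio is (1488/ln(1488)) / (250/ln(250)) ≈ 4.4987. The two agree to within a few percent, as expected.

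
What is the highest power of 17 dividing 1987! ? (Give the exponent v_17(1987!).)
v_17(1987!) = 122

Legendre's formula: v_p(n!) = Σ_{k ≥ 1} ⌊n / p^k⌋. For p = 17, n = 1987, the terms are:
  ⌊1987/17^1⌋ = ⌊1987/17⌋ = 116
  ⌊1987/17^2⌋ = ⌊1987/289⌋ = 6
(the next term ⌊1987/17^3⌋ = 0, terminating the sum). Summing: v_17(1987!) = 116 + 6 = 122.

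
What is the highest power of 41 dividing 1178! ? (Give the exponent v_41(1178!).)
v_41(1178!) = 28

Legendre's formula: v_p(n!) = Σ_{k ≥ 1} ⌊n / p^k⌋. For p = 41, n = 1178, the terms are:
  ⌊1178/41^1⌋ = ⌊1178/41⌋ = 28
(the next term ⌊1178/41^2⌋ = 0, terminating the sum). Summing: v_41(1178!) = 28 = 28.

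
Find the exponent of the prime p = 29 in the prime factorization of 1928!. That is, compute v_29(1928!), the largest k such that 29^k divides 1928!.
v_29(1928!) = 68

Legendre's formula: v_p(n!) = Σ_{k ≥ 1} ⌊n / p^k⌋. For p = 29, n = 1928, the terms are:
  ⌊1928/29^1⌋ = ⌊1928/29⌋ = 66
  ⌊1928/29^2⌋ = ⌊1928/841⌋ = 2
(the next term ⌊1928/29^3⌋ = 0, terminating the sum). Summing: v_29(1928!) = 66 + 2 = 68.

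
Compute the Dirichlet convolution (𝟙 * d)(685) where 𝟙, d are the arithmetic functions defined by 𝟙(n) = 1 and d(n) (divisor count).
(𝟙 * d)(685) = 9

Divisors of 685: [1, 5, 137, 685]. For each d | 685:
  d = 1: 𝟙(1) · d(685/1) = 1 · 4 = 4
  d = 5: 𝟙(5) · d(685/5) = 1 · 2 = 2
  d = 137: 𝟙(137) · d(685/137) = 1 · 2 = 2
  d = 685: 𝟙(685) · d(685/685) = 1 · 1 = 1
Summing: (𝟙 * d)(685) = 4 + 2 + 2 + 1 = 9.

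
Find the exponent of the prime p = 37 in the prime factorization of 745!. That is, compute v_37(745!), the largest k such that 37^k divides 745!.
v_37(745!) = 20

Legendre's formula: v_p(n!) = Σ_{k ≥ 1} ⌊n / p^k⌋. For p = 37, n = 745, the terms are:
  ⌊745/37^1⌋ = ⌊745/37⌋ = 20
(the next term ⌊745/37^2⌋ = 0, terminating the sum). Summing: v_37(745!) = 20 = 20.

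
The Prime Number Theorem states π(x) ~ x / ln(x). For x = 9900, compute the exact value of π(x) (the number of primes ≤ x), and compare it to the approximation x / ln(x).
π(9900) = 1220;  x/ln(x) ≈ 1076.05;  relative error ≈ 11.80%.

Directly count primes up to 9900: π(9900) = 1220. The PNT approximation gives 9900/ln(9900) ≈ 9900/9.20029 ≈ 1076.05. Relative error (π(x) − x/ln(x)) / π(x) ≈ 11.80%; the approximation is known to undercount slightly (Li(x) is a better estimate).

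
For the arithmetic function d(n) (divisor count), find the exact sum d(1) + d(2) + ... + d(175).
Σ_{n ≤ 175} d(n) = 933

Compute d(n) for each 1 ≤ n ≤ 175: d(1) = 1, d(2) = 2, d(3) = 2, d(4) = 3, d(5) = 2, d(6) = 4, d(7) = 2, d(8) = 4, d(9) = 3, d(10) = 4, d(11) = 2, d(12) = 6, d(13) = 2, d(14) = 4, d(15) = 4, d(16) = 5, d(17) = 2, d(18) = 6, d(19) = 2, d(20) = 6, d(21) = 4, d(22) = 4, d(23) = 2, d(24) = 8, d(25) = 3, d(26) = 4, d(27) = 4, d(28) = 6, d(29) = 2, d(30) = 8, d(31) = 2, d(32) = 6, d(33) = 4, d(34) = 4, d(35) = 4, d(36) = 9, d(37) = 2, d(38) = 4, d(39) = 4, d(40) = 8, d(41) = 2, d(42) = 8, d(43) = 2, d(44) = 6, d(45) = 6, d(46) = 4, d(47) = 2, d(48) = 10, d(49) = 3, d(50) = 6, d(51) = 4, d(52) = 6, d(53) = 2, d(54) = 8, d(55) = 4, d(56) = 8, d(57) = 4, d(58) = 4, d(59) = 2, d(60) = 12, d(61) = 2, d(62) = 4, d(63) = 6, d(64) = 7, d(65) = 4, d(66) = 8, d(67) = 2, d(68) = 6, d(69) = 4, d(70) = 8, d(71) = 2, d(72) = 12, d(73) = 2, d(74) = 4, d(75) = 6, d(76) = 6, d(77) = 4, d(78) = 8, d(79) = 2, d(80) = 10, d(81) = 5, d(82) = 4, d(83) = 2, d(84) = 12, d(85) = 4, d(86) = 4, d(87) = 4, d(88) = 8, d(89) = 2, d(90) = 12, d(91) = 4, d(92) = 6, d(93) = 4, d(94) = 4, d(95) = 4, d(96) = 12, d(97) = 2, d(98) = 6, d(99) = 6, d(100) = 9, d(101) = 2, d(102) = 8, d(103) = 2, d(104) = 8, d(105) = 8, d(106) = 4, d(107) = 2, d(108) = 12, d(109) = 2, d(110) = 8, d(111) = 4, d(112) = 10, d(113) = 2, d(114) = 8, d(115) = 4, d(116) = 6, d(117) = 6, d(118) = 4, d(119) = 4, d(120) = 16, d(121) = 3, d(122) = 4, d(123) = 4, d(124) = 6, d(125) = 4, d(126) = 12, d(127) = 2, d(128) = 8, d(129) = 4, d(130) = 8, d(131) = 2, d(132) = 12, d(133) = 4, d(134) = 4, d(135) = 8, d(136) = 8, d(137) = 2, d(138) = 8, d(139) = 2, d(140) = 12, d(141) = 4, d(142) = 4, d(143) = 4, d(144) = 15, d(145) = 4, d(146) = 4, d(147) = 6, d(148) = 6, d(149) = 2, d(150) = 12, d(151) = 2, d(152) = 8, d(153) = 6, d(154) = 8, d(155) = 4, d(156) = 12, d(157) = 2, d(158) = 4, d(159) = 4, d(160) = 12, d(161) = 4, d(162) = 10, d(163) = 2, d(164) = 6, d(165) = 8, d(166) = 4, d(167) = 2, d(168) = 16, d(169) = 3, d(170) = 8, d(171) = 6, d(172) = 6, d(173) = 2, d(174) = 8, d(175) = 6. Summing all 175 values: 933. (Dirichlet's divisor formula: Σ_{n ≤ x} d(n) = x ln(x) + (2γ − 1) x + O(√x). For x = 175, the asymptotic estimate is ≈ 930.86.)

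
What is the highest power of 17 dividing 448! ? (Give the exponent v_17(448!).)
v_17(448!) = 27

Legendre's formula: v_p(n!) = Σ_{k ≥ 1} ⌊n / p^k⌋. For p = 17, n = 448, the terms are:
  ⌊448/17^1⌋ = ⌊448/17⌋ = 26
  ⌊448/17^2⌋ = ⌊448/289⌋ = 1
(the next term ⌊448/17^3⌋ = 0, terminating the sum). Summing: v_17(448!) = 26 + 1 = 27.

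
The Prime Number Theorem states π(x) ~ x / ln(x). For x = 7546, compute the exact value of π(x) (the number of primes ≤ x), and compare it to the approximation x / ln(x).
π(7546) = 956;  x/ln(x) ≈ 845.13;  relative error ≈ 11.60%.

Directly count primes up to 7546: π(7546) = 956. The PNT approximation gives 7546/ln(7546) ≈ 7546/8.92877 ≈ 845.13. Relative error (π(x) − x/ln(x)) / π(x) ≈ 11.60%; the approximation is known to undercount slightly (Li(x) is a better estimate).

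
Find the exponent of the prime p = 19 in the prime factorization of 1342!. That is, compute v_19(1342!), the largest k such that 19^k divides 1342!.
v_19(1342!) = 73

Legendre's formula: v_p(n!) = Σ_{k ≥ 1} ⌊n / p^k⌋. For p = 19, n = 1342, the terms are:
  ⌊1342/19^1⌋ = ⌊1342/19⌋ = 70
  ⌊1342/19^2⌋ = ⌊1342/361⌋ = 3
(the next term ⌊1342/19^3⌋ = 0, terminating the sum). Summing: v_19(1342!) = 70 + 3 = 73.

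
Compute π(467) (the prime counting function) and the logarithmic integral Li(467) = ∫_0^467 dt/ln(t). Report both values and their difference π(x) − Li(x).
π(467) = 91;  Li(467) ≈ 96.45;  π(x) − Li(x) ≈ -5.45.

Direct count of primes ≤ 467 gives π(467) = 91. Numerical evaluation of the logarithmic integral gives Li(467) ≈ 96.45. The difference π(x) − Li(x) ≈ -5.45 is typically negative for small/moderate x (Li(x) overestimates), though Littlewood's theorem shows this sign changes infinitely often.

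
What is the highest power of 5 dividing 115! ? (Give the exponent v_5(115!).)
v_5(115!) = 27

Legendre's formula: v_p(n!) = Σ_{k ≥ 1} ⌊n / p^k⌋. For p = 5, n = 115, the terms are:
  ⌊115/5^1⌋ = ⌊115/5⌋ = 23
  ⌊115/5^2⌋ = ⌊115/25⌋ = 4
(the next term ⌊115/5^3⌋ = 0, terminating the sum). Summing: v_5(115!) = 23 + 4 = 27.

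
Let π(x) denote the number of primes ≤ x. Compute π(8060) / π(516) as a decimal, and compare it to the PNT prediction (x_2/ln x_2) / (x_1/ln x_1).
π(8060)/π(516) = 1013/97 ≈ 10.4433;  PNT prediction ≈ 10.8470.

π(516) = 97 and π(8060) = 1013, so π(8060)/π(516) ≈ 10.4433. The PNT-predicted ratio is (8060/ln(8060)) / (516/ln(516)) ≈ 10.8470. The two agree to within a few percent, as expected.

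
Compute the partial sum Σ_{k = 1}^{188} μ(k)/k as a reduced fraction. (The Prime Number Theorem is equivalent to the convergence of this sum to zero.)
Σ μ(k)/k = -27041902300620416603296223594221152327628829604011718275600551594065857/5397346292805549782720214077673687806275517530364350655459511599582614290

Values of μ(k) for 1 ≤ k ≤ 188: μ(1) = 1, μ(2) = -1, μ(3) = -1, μ(5) = -1, μ(6) = 1, μ(7) = -1, μ(10) = 1, μ(11) = -1, μ(13) = -1, μ(14) = 1, μ(15) = 1, μ(17) = -1, μ(19) = -1, μ(21) = 1, μ(22) = 1, μ(23) = -1, μ(26) = 1, μ(29) = -1, μ(30) = -1, μ(31) = -1, μ(33) = 1, μ(34) = 1, μ(35) = 1, μ(37) = -1, μ(38) = 1, μ(39) = 1, μ(41) = -1, μ(42) = -1, μ(43) = -1, μ(46) = 1, μ(47) = -1, μ(51) = 1, μ(53) = -1, μ(55) = 1, μ(57) = 1, μ(58) = 1, μ(59) = -1, μ(61) = -1, μ(62) = 1, μ(65) = 1, μ(66) = -1, μ(67) = -1, μ(69) = 1, μ(70) = -1, μ(71) = -1, μ(73) = -1, μ(74) = 1, μ(77) = 1, μ(78) = -1, μ(79) = -1, μ(82) = 1, μ(83) = -1, μ(85) = 1, μ(86) = 1, μ(87) = 1, μ(89) = -1, μ(91) = 1, μ(93) = 1, μ(94) = 1, μ(95) = 1, μ(97) = -1, μ(101) = -1, μ(102) = -1, μ(103) = -1, μ(105) = -1, μ(106) = 1, μ(107) = -1, μ(109) = -1, μ(110) = -1, μ(111) = 1, μ(113) = -1, μ(114) = -1, μ(115) = 1, μ(118) = 1, μ(119) = 1, μ(122) = 1, μ(123) = 1, μ(127) = -1, μ(129) = 1, μ(130) = -1, μ(131) = -1, μ(133) = 1, μ(134) = 1, μ(137) = -1, μ(138) = -1, μ(139) = -1, μ(141) = 1, μ(142) = 1, μ(143) = 1, μ(145) = 1, μ(146) = 1, μ(149) = -1, μ(151) = -1, μ(154) = -1, μ(155) = 1, μ(157) = -1, μ(158) = 1, μ(159) = 1, μ(161) = 1, μ(163) = -1, μ(165) = -1, μ(166) = 1, μ(167) = -1, μ(170) = -1, μ(173) = -1, μ(174) = -1, μ(177) = 1, μ(178) = 1, μ(179) = -1, μ(181) = -1, μ(182) = -1, μ(183) = 1, μ(185) = 1, μ(186) = -1, μ(187) = 1, with μ = 0 on non-squarefree integers. Summing μ(k)/k for k where μ(k) ≠ 0 gives -27041902300620416603296223594221152327628829604011718275600551594065857/5397346292805549782720214077673687806275517530364350655459511599582614290 ≈ -0.0050. (PNT ⟺ this sum → 0 as n → ∞.)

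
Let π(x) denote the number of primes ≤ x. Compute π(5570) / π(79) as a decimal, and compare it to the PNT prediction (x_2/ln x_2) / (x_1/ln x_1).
π(5570)/π(79) = 735/22 ≈ 33.4091;  PNT prediction ≈ 35.7181.

π(79) = 22 and π(5570) = 735, so π(5570)/π(79) ≈ 33.4091. The PNT-predicted ratio is (5570/ln(5570)) / (79/ln(79)) ≈ 35.7181. The two agree to within a few percent, as expected.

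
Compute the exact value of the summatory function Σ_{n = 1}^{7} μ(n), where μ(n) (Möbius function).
Σ_{n ≤ 7} μ(n) = -2

Compute μ(n) for each 1 ≤ n ≤ 7: μ(1) = 1, μ(2) = -1, μ(3) = -1, μ(4) = 0, μ(5) = -1, μ(6) = 1, μ(7) = -1. Summing all 7 values: -2. (Mertens function M(x) = Σ_{n ≤ x} μ(n); on average M(x) should be small (PNT ⟺ M(x) = o(x)).)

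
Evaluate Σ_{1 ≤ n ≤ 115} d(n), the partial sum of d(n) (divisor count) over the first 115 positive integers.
Σ_{n ≤ 115} d(n) = 566

Compute d(n) for each 1 ≤ n ≤ 115: d(1) = 1, d(2) = 2, d(3) = 2, d(4) = 3, d(5) = 2, d(6) = 4, d(7) = 2, d(8) = 4, d(9) = 3, d(10) = 4, d(11) = 2, d(12) = 6, d(13) = 2, d(14) = 4, d(15) = 4, d(16) = 5, d(17) = 2, d(18) = 6, d(19) = 2, d(20) = 6, d(21) = 4, d(22) = 4, d(23) = 2, d(24) = 8, d(25) = 3, d(26) = 4, d(27) = 4, d(28) = 6, d(29) = 2, d(30) = 8, d(31) = 2, d(32) = 6, d(33) = 4, d(34) = 4, d(35) = 4, d(36) = 9, d(37) = 2, d(38) = 4, d(39) = 4, d(40) = 8, d(41) = 2, d(42) = 8, d(43) = 2, d(44) = 6, d(45) = 6, d(46) = 4, d(47) = 2, d(48) = 10, d(49) = 3, d(50) = 6, d(51) = 4, d(52) = 6, d(53) = 2, d(54) = 8, d(55) = 4, d(56) = 8, d(57) = 4, d(58) = 4, d(59) = 2, d(60) = 12, d(61) = 2, d(62) = 4, d(63) = 6, d(64) = 7, d(65) = 4, d(66) = 8, d(67) = 2, d(68) = 6, d(69) = 4, d(70) = 8, d(71) = 2, d(72) = 12, d(73) = 2, d(74) = 4, d(75) = 6, d(76) = 6, d(77) = 4, d(78) = 8, d(79) = 2, d(80) = 10, d(81) = 5, d(82) = 4, d(83) = 2, d(84) = 12, d(85) = 4, d(86) = 4, d(87) = 4, d(88) = 8, d(89) = 2, d(90) = 12, d(91) = 4, d(92) = 6, d(93) = 4, d(94) = 4, d(95) = 4, d(96) = 12, d(97) = 2, d(98) = 6, d(99) = 6, d(100) = 9, d(101) = 2, d(102) = 8, d(103) = 2, d(104) = 8, d(105) = 8, d(106) = 4, d(107) = 2, d(108) = 12, d(109) = 2, d(110) = 8, d(111) = 4, d(112) = 10, d(113) = 2, d(114) = 8, d(115) = 4. Summing all 115 values: 566. (Dirichlet's divisor formula: Σ_{n ≤ x} d(n) = x ln(x) + (2γ − 1) x + O(√x). For x = 115, the asymptotic estimate is ≈ 563.43.)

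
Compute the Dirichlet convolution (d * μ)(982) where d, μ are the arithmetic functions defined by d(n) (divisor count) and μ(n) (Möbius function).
(d * μ)(982) = 1

Divisors of 982: [1, 2, 491, 982]. For each d | 982:
  d = 1: d(1) · μ(982/1) = 1 · 1 = 1
  d = 2: d(2) · μ(982/2) = 2 · -1 = -2
  d = 491: d(491) · μ(982/491) = 2 · -1 = -2
  d = 982: d(982) · μ(982/982) = 4 · 1 = 4
Summing: (d * μ)(982) = 1 + -2 + -2 + 4 = 1.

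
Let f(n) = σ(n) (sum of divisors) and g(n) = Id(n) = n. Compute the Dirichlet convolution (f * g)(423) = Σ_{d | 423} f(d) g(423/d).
(σ * Id)(423) = 3230

Divisors of 423: [1, 3, 9, 47, 141, 423]. For each d | 423:
  d = 1: σ(1) · Id(423/1) = 1 · 423 = 423
  d = 3: σ(3) · Id(423/3) = 4 · 141 = 564
  d = 9: σ(9) · Id(423/9) = 13 · 47 = 611
  d = 47: σ(47) · Id(423/47) = 48 · 9 = 432
  d = 141: σ(141) · Id(423/141) = 192 · 3 = 576
  d = 423: σ(423) · Id(423/423) = 624 · 1 = 624
Summing: (σ * Id)(423) = 423 + 564 + 611 + 432 + 576 + 624 = 3230.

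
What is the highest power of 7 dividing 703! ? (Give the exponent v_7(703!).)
v_7(703!) = 116

Legendre's formula: v_p(n!) = Σ_{k ≥ 1} ⌊n / p^k⌋. For p = 7, n = 703, the terms are:
  ⌊703/7^1⌋ = ⌊703/7⌋ = 100
  ⌊703/7^2⌋ = ⌊703/49⌋ = 14
  ⌊703/7^3⌋ = ⌊703/343⌋ = 2
(the next term ⌊703/7^4⌋ = 0, terminating the sum). Summing: v_7(703!) = 100 + 14 + 2 = 116.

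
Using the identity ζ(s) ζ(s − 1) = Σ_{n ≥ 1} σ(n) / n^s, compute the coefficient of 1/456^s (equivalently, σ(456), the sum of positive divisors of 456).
σ(456) = 1200

In the product (Σ m^0/m^s)(Σ k / k^s) = Σ (Σ_{d | n} d) / n^s, the coefficient of 1/n^s is σ(n) = Σ_{d | n} d. For n = 456, divisors are [1, 2, 3, 4, 6, 8, 12, 19, 24, 38, 57, 76, 114, 152, 228, 456]; summing: σ(456) = 1200.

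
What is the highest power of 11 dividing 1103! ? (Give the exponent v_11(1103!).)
v_11(1103!) = 109

Legendre's formula: v_p(n!) = Σ_{k ≥ 1} ⌊n / p^k⌋. For p = 11, n = 1103, the terms are:
  ⌊1103/11^1⌋ = ⌊1103/11⌋ = 100
  ⌊1103/11^2⌋ = ⌊1103/121⌋ = 9
(the next term ⌊1103/11^3⌋ = 0, terminating the sum). Summing: v_11(1103!) = 100 + 9 = 109.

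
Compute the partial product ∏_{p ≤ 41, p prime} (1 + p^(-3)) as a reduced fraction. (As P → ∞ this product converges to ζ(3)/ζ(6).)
∏ = 19748514390846878817381777408/16714921165084221808965643495

The primes p ≤ 41 are [2, 3, 5, 7, 11, 13, 17, 19, 23, 29, 31, 37, 41]. For each, (1 + 1/p^3) = (p^3 + 1)/p^3. Multiplying these fractions over p ∈ [2, 3, 5, 7, 11, 13, 17, 19, 23, 29, 31, 37, 41] gives 19748514390846878817381777408/16714921165084221808965643495. (In the limit P → ∞ this tends to ζ(3)/ζ(6).)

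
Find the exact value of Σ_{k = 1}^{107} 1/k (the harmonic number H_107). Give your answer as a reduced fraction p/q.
H_107 = 81560682312293522125469128981858530591444536467/15521442759214556458772607587176753329489754560

Direct summation: H_107 = 1 + 1/2 + ... + 1/107. The least common denominator is lcm(1, ..., 107) = 77607213796072782293863037935883766647448772800; over this denominator the numerator is 77607213796072782293863037935883766647448772800 + 38803606898036391146931518967941883323724386400 + 25869071265357594097954345978627922215816257600 + 19401803449018195573465759483970941661862193200 + 15521442759214556458772607587176753329489754560 + 12934535632678797048977172989313961107908128800 + 11086744828010397470551862562269109521064110400 + 9700901724509097786732879741985470830931096600 + 8623023755119198032651448659542640738605419200 + 7760721379607278229386303793588376664744877280 + 7055201254188434753987548903262160604313524800 + 6467267816339398524488586494656980553954064400 + 5969785676620983253374079841221828203649905600 + 5543372414005198735275931281134554760532055200 + 5173814253071518819590869195725584443163251520 + 4850450862254548893366439870992735415465548300 + 4565130223298398958462531643287280391026398400 + 4311511877559599016325724329771320369302709600 + 4084590199793304331255949365046514034076251200 + 3880360689803639114693151896794188332372438640 + 3695581609336799156850620854089703173688036800 + 3527600627094217376993774451631080302156762400 + 3374226686785773143211436431994946375976033600 + 3233633908169699262244293247328490276977032200 + 3104288551842911291754521517435350665897950912 + 2984892838310491626687039920610914101824952800 + 2874341251706399344217149553180880246201806400 + 2771686207002599367637965640567277380266027600 + 2676110820554233872202173721927026436118923200 + 2586907126535759409795434597862792221581625760 + 2503458509550734912705259288254315053143508800 + 2425225431127274446683219935496367707732774150 + 2351733751396144917995849634420720201437841600 + 2282565111649199479231265821643640195513199200 + 2217348965602079494110372512453821904212822080 + 2155755938779799508162862164885660184651354800 + 2097492264758723845780082106375236936417534400 + 2042295099896652165627974682523257017038125600 + 1989928558873661084458026613740609401216635200 + 1940180344901819557346575948397094166186219320 + 1892858873074945909606415559411799186523140800 + 1847790804668399578425310427044851586844018400 + 1804818925490064704508442742694971317382529600 + 1763800313547108688496887225815540151078381200 + 1724604751023839606530289731908528147721083840 + 1687113343392886571605718215997473187988016800 + 1651217314810059197741766764593271630796782400 + 1616816954084849631122146623664245138488516100 + 1583820689715771067221694651752729931580587200 + 1552144275921455645877260758717675332948975456 + 1521710074432799652820843881095760130342132800 + 1492446419155245813343519960305457050912476400 + 1464287052756090231959679961054410691461297600 + 1437170625853199672108574776590440123100903200 + 1411040250837686950797509780652432120862704960 + 1385843103501299683818982820283638690133013800 + 1361530066597768110418649788348838011358750400 + 1338055410277116936101086860963513218059461600 + 1315376505018182750743441320947182485549979200 + 1293453563267879704897717298931396110790812880 + 1272249406492996431046935048129242076187684800 + 1251729254775367456352629644127157526571754400 + 1231860536445599718950206951363234391229345600 + 1212612715563637223341609967748183853866387075 + 1193957135324196650674815968244365640729981120 + 1175866875698072458997924817210360100718920800 + 1158316623821981825281537879640056218618638400 + 1141282555824599739615632910821820097756599600 + 1124742228928591047737145477331648791992011200 + 1108674482801039747055186256226910952106411040 + 1093059349240461722448775182195546009118996800 + 1077877969389899754081431082442830092325677400 + 1063112517754421675258397779943613241745873600 + 1048746132379361922890041053187618468208767200 + 1034762850614303763918173839145116888632650304 + 1021147549948326082813987341261628508519062800 + 1007885893455490679141078414751737229187646400 + 994964279436830542229013306870304700608317600 + 982369794886997244226114404251693248701883200 + 970090172450909778673287974198547083093109660 + 958113750568799781405716517726960082067268800 + 946429436537472954803207779705899593261570400 + 935026672241840750528470336576912851174081600 + 923895402334199789212655213522425793422009200 + 913026044659679791692506328657456078205279680 + 902409462745032352254221371347485658691264800 + 892036940184744624067391240642342145372974400 + 881900156773554344248443612907770075539190600 + 871991166248008789818685819504311984802795200 + 862302375511919803265144865954264073860541920 + 852826525231569036196297120174546886235700800 + 843556671696443285802859107998736593994008400 + 834486169850244970901753096084771684381169600 + 825608657405029598870883382296635815398391200 + 816918039958660866251189873009302806815250240 + 808408477042424815561073311832122569244258050 + 800074369031678167977969463256533676777822400 + 791910344857885533610847325876364965790293600 + 783911250465381639331949878140240067145947200 + 776072137960727822938630379358837666474487728 + 768388255406661210830327108276076897499492800 + 760855037216399826410421940547880065171066400 + 753468095107502740717116873163920064538337600 + 746223209577622906671759980152728525456238200 + 739116321867359831370124170817940634737607360 + 732143526378045115979839980527205345730648800 + 725301063514698899942645214354053893901390400 = 407803411561467610627345644909292652957222682335, so H_107 = 407803411561467610627345644909292652957222682335/77607213796072782293863037935883766647448772800; reducing by gcd(407803411561467610627345644909292652957222682335, 77607213796072782293863037935883766647448772800) = 5 gives 81560682312293522125469128981858530591444536467/15521442759214556458772607587176753329489754560 ≈ 5.25471. (The PNT-adjacent estimate ln(107) + γ ≈ 5.25004 matches within O(1/n).)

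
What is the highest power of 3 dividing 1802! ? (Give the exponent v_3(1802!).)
v_3(1802!) = 897

Legendre's formula: v_p(n!) = Σ_{k ≥ 1} ⌊n / p^k⌋. For p = 3, n = 1802, the terms are:
  ⌊1802/3^1⌋ = ⌊1802/3⌋ = 600
  ⌊1802/3^2⌋ = ⌊1802/9⌋ = 200
  ⌊1802/3^3⌋ = ⌊1802/27⌋ = 66
  ⌊1802/3^4⌋ = ⌊1802/81⌋ = 22
  ⌊1802/3^5⌋ = ⌊1802/243⌋ = 7
  ⌊1802/3^6⌋ = ⌊1802/729⌋ = 2
(the next term ⌊1802/3^7⌋ = 0, terminating the sum). Summing: v_3(1802!) = 600 + 200 + 66 + 22 + 7 + 2 = 897.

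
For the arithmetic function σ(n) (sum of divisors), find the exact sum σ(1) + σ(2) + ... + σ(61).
Σ_{n ≤ 61} σ(n) = 3076

Compute σ(n) for each 1 ≤ n ≤ 61: σ(1) = 1, σ(2) = 3, σ(3) = 4, σ(4) = 7, σ(5) = 6, σ(6) = 12, σ(7) = 8, σ(8) = 15, σ(9) = 13, σ(10) = 18, σ(11) = 12, σ(12) = 28, σ(13) = 14, σ(14) = 24, σ(15) = 24, σ(16) = 31, σ(17) = 18, σ(18) = 39, σ(19) = 20, σ(20) = 42, σ(21) = 32, σ(22) = 36, σ(23) = 24, σ(24) = 60, σ(25) = 31, σ(26) = 42, σ(27) = 40, σ(28) = 56, σ(29) = 30, σ(30) = 72, σ(31) = 32, σ(32) = 63, σ(33) = 48, σ(34) = 54, σ(35) = 48, σ(36) = 91, σ(37) = 38, σ(38) = 60, σ(39) = 56, σ(40) = 90, σ(41) = 42, σ(42) = 96, σ(43) = 44, σ(44) = 84, σ(45) = 78, σ(46) = 72, σ(47) = 48, σ(48) = 124, σ(49) = 57, σ(50) = 93, σ(51) = 72, σ(52) = 98, σ(53) = 54, σ(54) = 120, σ(55) = 72, σ(56) = 120, σ(57) = 80, σ(58) = 90, σ(59) = 60, σ(60) = 168, σ(61) = 62. Summing all 61 values: 3076. (Average order: Σ_{n ≤ x} σ(n) ~ (π²/12) x². For x = 61, (π²/12)·61² ≈ 3060.40.)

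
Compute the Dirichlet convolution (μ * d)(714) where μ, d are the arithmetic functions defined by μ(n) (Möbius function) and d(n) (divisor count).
(μ * d)(714) = 1

Divisors of 714: [1, 2, 3, 6, 7, 14, 17, 21, 34, 42, 51, 102, 119, 238, 357, 714]. For each d | 714:
  d = 1: μ(1) · d(714/1) = 1 · 16 = 16
  d = 2: μ(2) · d(714/2) = -1 · 8 = -8
  d = 3: μ(3) · d(714/3) = -1 · 8 = -8
  d = 6: μ(6) · d(714/6) = 1 · 4 = 4
  d = 7: μ(7) · d(714/7) = -1 · 8 = -8
  d = 14: μ(14) · d(714/14) = 1 · 4 = 4
  d = 17: μ(17) · d(714/17) = -1 · 8 = -8
  d = 21: μ(21) · d(714/21) = 1 · 4 = 4
  d = 34: μ(34) · d(714/34) = 1 · 4 = 4
  d = 42: μ(42) · d(714/42) = -1 · 2 = -2
  d = 51: μ(51) · d(714/51) = 1 · 4 = 4
  d = 102: μ(102) · d(714/102) = -1 · 2 = -2
  d = 119: μ(119) · d(714/119) = 1 · 4 = 4
  d = 238: μ(238) · d(714/238) = -1 · 2 = -2
  d = 357: μ(357) · d(714/357) = -1 · 2 = -2
  d = 714: μ(714) · d(714/714) = 1 · 1 = 1
Summing: (μ * d)(714) = 16 + -8 + -8 + 4 + -8 + 4 + -8 + 4 + 4 + -2 + 4 + -2 + 4 + -2 + -2 + 1 = 1.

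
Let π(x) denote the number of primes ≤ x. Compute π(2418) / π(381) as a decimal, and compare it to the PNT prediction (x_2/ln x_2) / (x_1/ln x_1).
π(2418)/π(381) = 359/75 ≈ 4.7867;  PNT prediction ≈ 4.8411.

π(381) = 75 and π(2418) = 359, so π(2418)/π(381) ≈ 4.7867. The PNT-predicted ratio is (2418/ln(2418)) / (381/ln(381)) ≈ 4.8411. The two agree to within a few percent, as expected.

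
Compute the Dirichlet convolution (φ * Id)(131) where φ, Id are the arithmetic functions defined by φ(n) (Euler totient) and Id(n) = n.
(φ * Id)(131) = 261

Divisors of 131: [1, 131]. For each d | 131:
  d = 1: φ(1) · Id(131/1) = 1 · 131 = 131
  d = 131: φ(131) · Id(131/131) = 130 · 1 = 130
Summing: (φ * Id)(131) = 131 + 130 = 261.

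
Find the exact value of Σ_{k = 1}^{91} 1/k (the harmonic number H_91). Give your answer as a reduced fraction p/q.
H_91 = 3661081314759399341652108474601318124261/718766754945489455304472257065075294400

Direct summation: H_91 = 1 + 1/2 + ... + 1/91. The least common denominator is lcm(1, ..., 91) = 718766754945489455304472257065075294400; over this denominator the numerator is 718766754945489455304472257065075294400 + 359383377472744727652236128532537647200 + 239588918315163151768157419021691764800 + 179691688736372363826118064266268823600 + 143753350989097891060894451413015058880 + 119794459157581575884078709510845882400 + 102680964992212779329210322437867899200 + 89845844368186181913059032133134411800 + 79862972771721050589385806340563921600 + 71876675494548945530447225706507529440 + 65342432267771768664042932460461390400 + 59897229578790787942039354755422941200 + 55289750380422265792651712081928868800 + 51340482496106389664605161218933949600 + 47917783663032630353631483804338352960 + 44922922184093090956529516066567205900 + 42280397349734673841439544533239723200 + 39931486385860525294692903170281960800 + 37829829207657339752866960898161857600 + 35938337747274472765223612853253764720 + 34226988330737593109736774145955966400 + 32671216133885884332021466230230695200 + 31250728475890845882803141611525012800 + 29948614789395393971019677377711470600 + 28750670197819578212178890282603011776 + 27644875190211132896325856040964434400 + 26620990923907016863128602113521307200 + 25670241248053194832302580609466974800 + 24785060515361705355326629553968113600 + 23958891831516315176815741902169176480 + 23186024353080305009821685711776622400 + 22461461092046545478264758033283602950 + 21780810755923922888014310820153796800 + 21140198674867336920719772266619861600 + 20536192998442555865842064487573579840 + 19965743192930262647346451585140980400 + 19426128512040255548769520461218251200 + 18914914603828669876433480449080928800 + 18429916793474088597550570693976289600 + 17969168873637236382611806426626882360 + 17530896462085108665962737977196958400 + 17113494165368796554868387072977983200 + 16715505928964871053592378071280820800 + 16335608066942942166010733115115347600 + 15972594554344210117877161268112784320 + 15625364237945422941401570805762506400 + 15292909679691265006478133129044155200 + 14974307394697696985509838688855735300 + 14668709284601825618458617491123985600 + 14375335098909789106089445141301505888 + 14093465783244891280479848177746574400 + 13822437595105566448162928020482217200 + 13561636885763951986876835038963684800 + 13310495461953508431564301056760653600 + 13068486453554353732808586492092278080 + 12835120624026597416151290304733487400 + 12609943069219113250955653632720619200 + 12392530257680852677663314776984056800 + 12182487371957448394991055204492801600 + 11979445915758157588407870951084588240 + 11783061556483433693515938640411070400 + 11593012176540152504910842855888311200 + 11408996110245864369912258048651988800 + 11230730546023272739132379016641801475 + 11057950076084453158530342416385773760 + 10890405377961961444007155410076898400 + 10727862014111782914992123239777243200 + 10570099337433668460359886133309930800 + 10416909491963615294267713870508337600 + 10268096499221277932921032243786789920 + 10123475421767457116964397986832046400 + 9982871596465131323673225792570490200 + 9846119930760129524718798041987332800 + 9713064256020127774384760230609125600 + 9583556732606526070726296760867670592 + 9457457301914334938216740224540464400 + 9334633181110252666291847494351627200 + 9214958396737044298775285346988144800 + 9098313353740372851955345026140193600 + 8984584436818618191305903213313441180 + 8873663641302338954376200704507102400 + 8765448231042554332981368988598479200 + 8659840421029993437403280205603316800 + 8556747082684398277434193536488991600 + 8456079469946934768287908906647944640 + 8357752964482435526796189035640410400 + 8261686838453901785108876517989371200 + 8167804033471471083005366557557673800 + 8076030954443701744994070304101969600 + 7986297277172105058938580634056392160 + 7898535768631752256093101725989838400 = 3661081314759399341652108474601318124261, so H_91 = 3661081314759399341652108474601318124261/718766754945489455304472257065075294400 (already in lowest terms) ≈ 5.09356. (The PNT-adjacent estimate ln(91) + γ ≈ 5.08808 matches within O(1/n).)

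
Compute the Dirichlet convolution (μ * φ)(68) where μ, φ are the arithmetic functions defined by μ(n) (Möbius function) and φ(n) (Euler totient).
(μ * φ)(68) = 15

Divisors of 68: [1, 2, 4, 17, 34, 68]. For each d | 68:
  d = 1: μ(1) · φ(68/1) = 1 · 32 = 32
  d = 2: μ(2) · φ(68/2) = -1 · 16 = -16
  d = 4: μ(4) · φ(68/4) = 0 · 16 = 0
  d = 17: μ(17) · φ(68/17) = -1 · 2 = -2
  d = 34: μ(34) · φ(68/34) = 1 · 1 = 1
  d = 68: μ(68) · φ(68/68) = 0 · 1 = 0
Summing: (μ * φ)(68) = 32 + -16 + 0 + -2 + 1 + 0 = 15.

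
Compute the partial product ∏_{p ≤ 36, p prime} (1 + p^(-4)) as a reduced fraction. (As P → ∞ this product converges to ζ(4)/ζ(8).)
∏ = 377183486665353545574471751056805902016576/349915921480385530721123181536044923530625

The primes p ≤ 36 are [2, 3, 5, 7, 11, 13, 17, 19, 23, 29, 31]. For each, (1 + 1/p^4) = (p^4 + 1)/p^4. Multiplying these fractions over p ∈ [2, 3, 5, 7, 11, 13, 17, 19, 23, 29, 31] gives 377183486665353545574471751056805902016576/349915921480385530721123181536044923530625. (In the limit P → ∞ this tends to ζ(4)/ζ(8).)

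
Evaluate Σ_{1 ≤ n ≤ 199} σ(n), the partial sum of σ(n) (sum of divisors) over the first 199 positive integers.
Σ_{n ≤ 199} σ(n) = 32579

Compute σ(n) for each 1 ≤ n ≤ 199: σ(1) = 1, σ(2) = 3, σ(3) = 4, σ(4) = 7, σ(5) = 6, σ(6) = 12, σ(7) = 8, σ(8) = 15, σ(9) = 13, σ(10) = 18, σ(11) = 12, σ(12) = 28, σ(13) = 14, σ(14) = 24, σ(15) = 24, σ(16) = 31, σ(17) = 18, σ(18) = 39, σ(19) = 20, σ(20) = 42, σ(21) = 32, σ(22) = 36, σ(23) = 24, σ(24) = 60, σ(25) = 31, σ(26) = 42, σ(27) = 40, σ(28) = 56, σ(29) = 30, σ(30) = 72, σ(31) = 32, σ(32) = 63, σ(33) = 48, σ(34) = 54, σ(35) = 48, σ(36) = 91, σ(37) = 38, σ(38) = 60, σ(39) = 56, σ(40) = 90, σ(41) = 42, σ(42) = 96, σ(43) = 44, σ(44) = 84, σ(45) = 78, σ(46) = 72, σ(47) = 48, σ(48) = 124, σ(49) = 57, σ(50) = 93, σ(51) = 72, σ(52) = 98, σ(53) = 54, σ(54) = 120, σ(55) = 72, σ(56) = 120, σ(57) = 80, σ(58) = 90, σ(59) = 60, σ(60) = 168, σ(61) = 62, σ(62) = 96, σ(63) = 104, σ(64) = 127, σ(65) = 84, σ(66) = 144, σ(67) = 68, σ(68) = 126, σ(69) = 96, σ(70) = 144, σ(71) = 72, σ(72) = 195, σ(73) = 74, σ(74) = 114, σ(75) = 124, σ(76) = 140, σ(77) = 96, σ(78) = 168, σ(79) = 80, σ(80) = 186, σ(81) = 121, σ(82) = 126, σ(83) = 84, σ(84) = 224, σ(85) = 108, σ(86) = 132, σ(87) = 120, σ(88) = 180, σ(89) = 90, σ(90) = 234, σ(91) = 112, σ(92) = 168, σ(93) = 128, σ(94) = 144, σ(95) = 120, σ(96) = 252, σ(97) = 98, σ(98) = 171, σ(99) = 156, σ(100) = 217, σ(101) = 102, σ(102) = 216, σ(103) = 104, σ(104) = 210, σ(105) = 192, σ(106) = 162, σ(107) = 108, σ(108) = 280, σ(109) = 110, σ(110) = 216, σ(111) = 152, σ(112) = 248, σ(113) = 114, σ(114) = 240, σ(115) = 144, σ(116) = 210, σ(117) = 182, σ(118) = 180, σ(119) = 144, σ(120) = 360, σ(121) = 133, σ(122) = 186, σ(123) = 168, σ(124) = 224, σ(125) = 156, σ(126) = 312, σ(127) = 128, σ(128) = 255, σ(129) = 176, σ(130) = 252, σ(131) = 132, σ(132) = 336, σ(133) = 160, σ(134) = 204, σ(135) = 240, σ(136) = 270, σ(137) = 138, σ(138) = 288, σ(139) = 140, σ(140) = 336, σ(141) = 192, σ(142) = 216, σ(143) = 168, σ(144) = 403, σ(145) = 180, σ(146) = 222, σ(147) = 228, σ(148) = 266, σ(149) = 150, σ(150) = 372, σ(151) = 152, σ(152) = 300, σ(153) = 234, σ(154) = 288, σ(155) = 192, σ(156) = 392, σ(157) = 158, σ(158) = 240, σ(159) = 216, σ(160) = 378, σ(161) = 192, σ(162) = 363, σ(163) = 164, σ(164) = 294, σ(165) = 288, σ(166) = 252, σ(167) = 168, σ(168) = 480, σ(169) = 183, σ(170) = 324, σ(171) = 260, σ(172) = 308, σ(173) = 174, σ(174) = 360, σ(175) = 248, σ(176) = 372, σ(177) = 240, σ(178) = 270, σ(179) = 180, σ(180) = 546, σ(181) = 182, σ(182) = 336, σ(183) = 248, σ(184) = 360, σ(185) = 228, σ(186) = 384, σ(187) = 216, σ(188) = 336, σ(189) = 320, σ(190) = 360, σ(191) = 192, σ(192) = 508, σ(193) = 194, σ(194) = 294, σ(195) = 336, σ(196) = 399, σ(197) = 198, σ(198) = 468, σ(199) = 200. Summing all 199 values: 32579. (Average order: Σ_{n ≤ x} σ(n) ~ (π²/12) x². For x = 199, (π²/12)·199² ≈ 32570.52.)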